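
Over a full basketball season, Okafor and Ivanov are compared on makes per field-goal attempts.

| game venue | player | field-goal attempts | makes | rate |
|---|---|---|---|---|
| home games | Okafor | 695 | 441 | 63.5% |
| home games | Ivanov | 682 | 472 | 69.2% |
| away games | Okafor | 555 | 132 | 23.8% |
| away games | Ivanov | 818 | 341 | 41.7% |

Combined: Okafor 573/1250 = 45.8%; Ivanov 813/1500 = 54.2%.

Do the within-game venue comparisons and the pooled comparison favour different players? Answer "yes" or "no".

no

Within each game venue level (home games 63.5% vs 69.2%; away games 23.8% vs 41.7%), Ivanov has the higher rate every time. Pooled: 45.8% vs 54.2% — Ivanov has the higher rate overall. They agree.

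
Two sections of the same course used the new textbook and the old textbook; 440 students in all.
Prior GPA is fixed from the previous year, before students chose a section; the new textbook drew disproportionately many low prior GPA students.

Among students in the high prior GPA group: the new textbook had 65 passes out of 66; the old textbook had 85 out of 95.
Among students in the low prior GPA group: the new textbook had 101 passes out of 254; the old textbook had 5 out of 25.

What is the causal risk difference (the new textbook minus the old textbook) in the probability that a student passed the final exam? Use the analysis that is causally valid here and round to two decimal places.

+0.16

The prior GPA band-specific comparison favours the new textbook throughout, but the pooled figures favour the old textbook. The question is whether to condition on prior GPA band.
Prior GPA band is set before the teaching method has any effect — it is not caused by the teaching method — and it independently drives the outcome. That makes it a confounder, so the causal comparison is within prior GPA band levels.
Adjusting over the population distribution of prior GPA band: 0.366·(0.985−0.895) + 0.634·(0.398−0.200) = +0.158.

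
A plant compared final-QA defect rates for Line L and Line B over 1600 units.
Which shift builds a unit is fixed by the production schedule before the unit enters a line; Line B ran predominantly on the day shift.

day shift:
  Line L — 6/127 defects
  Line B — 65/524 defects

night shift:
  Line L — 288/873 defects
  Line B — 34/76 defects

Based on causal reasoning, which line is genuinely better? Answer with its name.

Shift satisfies the back-door criterion: it is not a descendant of the line, and it blocks the spurious path from line to outcome. Adjusting for it (i.e., using the within-shift rates) gives the causal effect.
Within each level — day shift: 4.7% vs 12.4%; night shift: 33.0% vs 44.7% — Line L is lower every time.

Line L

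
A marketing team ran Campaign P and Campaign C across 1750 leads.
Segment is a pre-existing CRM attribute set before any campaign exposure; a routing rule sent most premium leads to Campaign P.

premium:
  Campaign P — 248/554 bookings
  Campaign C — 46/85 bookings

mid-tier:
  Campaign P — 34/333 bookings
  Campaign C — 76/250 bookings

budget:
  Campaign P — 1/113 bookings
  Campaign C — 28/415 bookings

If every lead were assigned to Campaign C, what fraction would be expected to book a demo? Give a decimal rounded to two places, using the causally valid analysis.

The customer segment-specific comparison favours Campaign C throughout, but the pooled figures favour Campaign P. The question is whether to condition on customer segment.
Since customer segment is a pre-existing factor (not a product of the campaign) and it affects the outcome on its own, it is a confounder. The stratified rates, not the pooled rate, identify the causal effect.
Standardising Campaign C to the population customer segment mix: 0.365·46/85 + 0.333·76/250 + 0.302·28/415 = 0.319.

0.32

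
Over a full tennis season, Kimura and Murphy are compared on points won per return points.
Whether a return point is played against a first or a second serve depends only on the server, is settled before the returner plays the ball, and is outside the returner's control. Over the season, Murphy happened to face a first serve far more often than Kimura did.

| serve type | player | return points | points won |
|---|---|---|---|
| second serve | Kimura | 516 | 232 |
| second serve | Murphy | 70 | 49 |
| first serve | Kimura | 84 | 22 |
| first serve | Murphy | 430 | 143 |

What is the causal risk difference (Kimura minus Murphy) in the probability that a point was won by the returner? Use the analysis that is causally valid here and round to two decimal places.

The stratified and pooled comparisons disagree (Murphy wins within each serve type; Kimura wins overall), so the answer turns on the causal role of serve type.
Serve type satisfies the back-door criterion: it is not a descendant of the player, and it blocks the spurious path from player to outcome. Adjusting for it (i.e., using the within-serve type rates) gives the causal effect.
Adjusting over the population distribution of serve type: 0.533·(0.450−0.700) + 0.467·(0.262−0.333) = -0.166.

-0.17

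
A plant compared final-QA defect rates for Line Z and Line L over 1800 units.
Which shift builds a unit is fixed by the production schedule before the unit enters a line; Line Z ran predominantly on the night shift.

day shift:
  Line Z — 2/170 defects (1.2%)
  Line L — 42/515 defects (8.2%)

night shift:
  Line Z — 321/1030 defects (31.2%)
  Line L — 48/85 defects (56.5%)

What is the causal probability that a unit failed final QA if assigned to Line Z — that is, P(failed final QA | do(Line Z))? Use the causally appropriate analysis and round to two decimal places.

Since shift is a pre-existing factor (not a product of the line) and it affects the outcome on its own, it is a confounder. The stratified rates, not the pooled rate, identify the causal effect.
Standardising Line Z to the population shift mix: 0.381·2/170 + 0.619·321/1030 = 0.198.

0.20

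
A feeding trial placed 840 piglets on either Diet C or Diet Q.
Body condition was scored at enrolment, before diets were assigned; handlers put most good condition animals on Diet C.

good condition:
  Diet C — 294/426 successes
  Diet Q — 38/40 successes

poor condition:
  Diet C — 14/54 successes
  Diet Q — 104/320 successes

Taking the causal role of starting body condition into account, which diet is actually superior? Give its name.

Diet Q

Here starting body condition is a common cause — it drives both which diet a case falls under and the outcome. The crude comparison mixes populations; the stratum-specific rates are the causally relevant ones.
Within each level — good condition: 69.0% vs 95.0%; poor condition: 25.9% vs 32.5% — Diet Q is higher every time.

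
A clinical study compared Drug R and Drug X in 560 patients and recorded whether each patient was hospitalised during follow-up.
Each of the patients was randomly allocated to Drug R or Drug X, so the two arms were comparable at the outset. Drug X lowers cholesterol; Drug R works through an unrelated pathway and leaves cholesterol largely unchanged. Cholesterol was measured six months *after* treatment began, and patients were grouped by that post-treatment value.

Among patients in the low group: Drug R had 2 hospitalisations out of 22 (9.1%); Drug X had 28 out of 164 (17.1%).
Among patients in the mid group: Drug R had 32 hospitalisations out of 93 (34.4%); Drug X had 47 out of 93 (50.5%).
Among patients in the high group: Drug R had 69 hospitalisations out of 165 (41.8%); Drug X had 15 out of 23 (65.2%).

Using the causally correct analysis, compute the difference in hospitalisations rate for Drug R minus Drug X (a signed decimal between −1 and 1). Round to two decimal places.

+0.05

Cholesterol lies on the pathway drug → cholesterol → outcome, so adjusting for it blocks the indirect effect. For the total causal effect of drug, use the unadjusted pooled rates.
The causal difference is the pooled difference: 0.368 − 0.321 = +0.046.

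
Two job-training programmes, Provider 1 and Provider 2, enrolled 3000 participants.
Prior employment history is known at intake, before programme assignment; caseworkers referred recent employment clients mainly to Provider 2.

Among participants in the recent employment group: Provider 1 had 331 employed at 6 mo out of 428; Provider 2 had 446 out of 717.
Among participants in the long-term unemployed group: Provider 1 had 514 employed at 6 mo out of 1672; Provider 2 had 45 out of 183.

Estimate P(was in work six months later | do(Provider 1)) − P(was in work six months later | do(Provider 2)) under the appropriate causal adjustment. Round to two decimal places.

The stratified and pooled comparisons disagree (Provider 1 wins within each prior employment history; Provider 2 wins overall), so the answer turns on the causal role of prior employment history.
Prior employment history satisfies the back-door criterion: it is not a descendant of the programme, and it blocks the spurious path from programme to outcome. Adjusting for it (i.e., using the within-prior employment history rates) gives the causal effect.
Adjusting over the population distribution of prior employment history: 0.382·(0.773−0.622) + 0.618·(0.307−0.246) = +0.096.

+0.10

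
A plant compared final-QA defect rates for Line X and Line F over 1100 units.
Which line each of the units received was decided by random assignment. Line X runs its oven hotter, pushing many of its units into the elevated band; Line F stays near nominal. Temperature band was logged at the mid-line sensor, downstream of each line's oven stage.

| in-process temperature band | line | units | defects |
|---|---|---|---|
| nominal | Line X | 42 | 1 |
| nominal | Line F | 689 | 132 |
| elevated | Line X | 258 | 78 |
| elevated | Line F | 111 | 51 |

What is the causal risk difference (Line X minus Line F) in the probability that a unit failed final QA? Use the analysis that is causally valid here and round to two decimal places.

In-process temperature band here is a post-treatment variable shaped by the line; conditioning on it would introduce bias rather than remove it. The overall comparison is the causal one.
The causal difference is the pooled difference: 0.263 − 0.229 = +0.035.

+0.03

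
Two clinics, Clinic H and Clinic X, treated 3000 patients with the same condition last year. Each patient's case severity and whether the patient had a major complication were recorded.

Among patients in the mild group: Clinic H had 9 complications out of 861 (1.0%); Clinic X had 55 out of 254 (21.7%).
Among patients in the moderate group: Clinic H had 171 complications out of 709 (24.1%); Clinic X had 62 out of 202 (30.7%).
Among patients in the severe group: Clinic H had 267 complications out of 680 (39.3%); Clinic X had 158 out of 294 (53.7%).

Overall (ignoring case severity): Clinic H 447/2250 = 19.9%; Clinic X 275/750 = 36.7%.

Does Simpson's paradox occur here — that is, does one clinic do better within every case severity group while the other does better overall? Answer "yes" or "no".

Within each case severity level (mild 1.0% vs 21.7%; moderate 24.1% vs 30.7%; severe 39.3% vs 53.7%), Clinic H has the lower rate every time. Pooled: 19.9% vs 36.7% — Clinic H has the lower rate overall. They agree.

no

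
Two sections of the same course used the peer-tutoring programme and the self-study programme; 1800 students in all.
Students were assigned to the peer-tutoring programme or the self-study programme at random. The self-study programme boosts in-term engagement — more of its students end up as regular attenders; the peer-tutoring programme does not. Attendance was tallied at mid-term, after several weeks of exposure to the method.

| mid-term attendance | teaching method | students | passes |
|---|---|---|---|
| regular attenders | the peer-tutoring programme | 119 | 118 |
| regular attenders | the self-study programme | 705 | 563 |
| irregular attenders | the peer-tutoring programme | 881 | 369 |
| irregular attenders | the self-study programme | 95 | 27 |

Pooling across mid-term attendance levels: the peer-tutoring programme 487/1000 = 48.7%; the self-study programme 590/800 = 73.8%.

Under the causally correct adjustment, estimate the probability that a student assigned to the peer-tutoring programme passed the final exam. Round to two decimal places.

the peer-tutoring programme is higher inside every mid-term attendance stratum but the self-study programme is higher in aggregate. Whether to stratify depends on how mid-term attendance relates to the teaching method.
Mid-term attendance here is a post-treatment variable shaped by the teaching method; conditioning on it would introduce bias rather than remove it. The overall comparison is the causal one.
So P(outcome | do(the peer-tutoring programme)) is just the pooled rate for the peer-tutoring programme: 487/1000 = 0.487.

0.49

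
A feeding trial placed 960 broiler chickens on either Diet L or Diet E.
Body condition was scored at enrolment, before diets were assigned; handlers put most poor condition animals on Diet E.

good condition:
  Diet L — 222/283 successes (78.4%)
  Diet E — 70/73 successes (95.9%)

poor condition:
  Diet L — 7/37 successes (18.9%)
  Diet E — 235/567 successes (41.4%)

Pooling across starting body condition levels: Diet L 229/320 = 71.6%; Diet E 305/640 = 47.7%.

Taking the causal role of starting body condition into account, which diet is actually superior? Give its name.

The starting body condition-specific comparison favours Diet E throughout, but the pooled figures favour Diet L. The question is whether to condition on starting body condition.
Nothing the diet does changes starting body condition; the imbalance is an allocation artefact. With starting body condition also predicting the outcome, the pooled figure is confounded, and the within-stratum comparison is the causal one.
Within each level — good condition: 78.4% vs 95.9%; poor condition: 18.9% vs 41.4% — Diet E is higher every time.

Diet E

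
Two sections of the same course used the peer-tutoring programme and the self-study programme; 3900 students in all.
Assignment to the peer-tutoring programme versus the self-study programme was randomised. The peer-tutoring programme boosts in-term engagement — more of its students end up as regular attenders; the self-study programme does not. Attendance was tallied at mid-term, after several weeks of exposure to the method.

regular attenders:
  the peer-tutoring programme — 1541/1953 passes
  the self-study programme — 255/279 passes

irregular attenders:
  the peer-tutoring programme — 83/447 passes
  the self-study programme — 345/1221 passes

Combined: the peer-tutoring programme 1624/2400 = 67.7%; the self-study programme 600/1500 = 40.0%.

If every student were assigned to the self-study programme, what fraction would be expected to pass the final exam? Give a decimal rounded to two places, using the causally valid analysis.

Because the teaching method influences mid-term attendance, mid-term attendance is a post-treatment mediator, not a confounder. Stratifying on it would bias the estimate; the causal effect is the crude pooled difference.
So P(outcome | do(the self-study programme)) is just the pooled rate for the self-study programme: 600/1500 = 0.400.

0.40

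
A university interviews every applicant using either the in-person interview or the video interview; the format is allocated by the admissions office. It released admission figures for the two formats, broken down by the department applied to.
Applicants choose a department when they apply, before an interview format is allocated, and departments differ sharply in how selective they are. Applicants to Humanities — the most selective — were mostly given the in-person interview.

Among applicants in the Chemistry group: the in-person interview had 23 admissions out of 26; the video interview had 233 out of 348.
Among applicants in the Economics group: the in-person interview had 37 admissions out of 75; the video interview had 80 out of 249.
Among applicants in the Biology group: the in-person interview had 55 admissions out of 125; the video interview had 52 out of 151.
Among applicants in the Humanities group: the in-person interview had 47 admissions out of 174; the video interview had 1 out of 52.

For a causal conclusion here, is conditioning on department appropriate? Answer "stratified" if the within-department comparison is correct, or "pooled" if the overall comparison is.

Nothing the interview format does changes department; the imbalance is an allocation artefact. With department also predicting the outcome, the pooled figure is confounded, and the within-stratum comparison is the causal one.
Within each level — Chemistry: 88.5% vs 67.0%; Economics: 49.3% vs 32.1%; Biology: 44.0% vs 34.4%; Humanities: 27.0% vs 1.9% — the in-person interview is higher every time.

stratified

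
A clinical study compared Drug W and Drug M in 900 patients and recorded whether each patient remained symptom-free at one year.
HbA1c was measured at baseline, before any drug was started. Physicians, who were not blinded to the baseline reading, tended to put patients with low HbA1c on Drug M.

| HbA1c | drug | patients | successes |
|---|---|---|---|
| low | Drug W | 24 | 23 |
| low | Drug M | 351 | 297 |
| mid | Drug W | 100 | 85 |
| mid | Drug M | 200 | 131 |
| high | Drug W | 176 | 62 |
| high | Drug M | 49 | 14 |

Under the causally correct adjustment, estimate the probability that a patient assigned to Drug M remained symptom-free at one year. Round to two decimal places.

Here HbA1c is a common cause — it drives both which drug a case falls under and the outcome. The crude comparison mixes populations; the stratum-specific rates are the causally relevant ones.
Standardising Drug M to the population HbA1c mix: 0.417·297/351 + 0.333·131/200 + 0.250·14/49 = 0.642.

0.64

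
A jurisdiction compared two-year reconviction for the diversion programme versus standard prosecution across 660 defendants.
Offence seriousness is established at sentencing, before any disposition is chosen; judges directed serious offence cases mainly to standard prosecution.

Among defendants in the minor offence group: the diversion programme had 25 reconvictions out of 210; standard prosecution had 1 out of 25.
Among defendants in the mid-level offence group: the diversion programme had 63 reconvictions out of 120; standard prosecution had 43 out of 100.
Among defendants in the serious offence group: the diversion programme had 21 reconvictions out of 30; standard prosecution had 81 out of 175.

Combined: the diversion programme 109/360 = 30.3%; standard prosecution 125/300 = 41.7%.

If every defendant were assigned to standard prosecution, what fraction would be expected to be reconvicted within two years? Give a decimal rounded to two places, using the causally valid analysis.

standard prosecution is lower inside every offence seriousness stratum but the diversion programme is lower in aggregate. Whether to stratify depends on how offence seriousness relates to the disposition.
Since offence seriousness is a pre-existing factor (not a product of the disposition) and it affects the outcome on its own, it is a confounder. The stratified rates, not the pooled rate, identify the causal effect.
Standardising standard prosecution to the population offence seriousness mix: 0.356·1/25 + 0.333·43/100 + 0.311·81/175 = 0.301.

0.30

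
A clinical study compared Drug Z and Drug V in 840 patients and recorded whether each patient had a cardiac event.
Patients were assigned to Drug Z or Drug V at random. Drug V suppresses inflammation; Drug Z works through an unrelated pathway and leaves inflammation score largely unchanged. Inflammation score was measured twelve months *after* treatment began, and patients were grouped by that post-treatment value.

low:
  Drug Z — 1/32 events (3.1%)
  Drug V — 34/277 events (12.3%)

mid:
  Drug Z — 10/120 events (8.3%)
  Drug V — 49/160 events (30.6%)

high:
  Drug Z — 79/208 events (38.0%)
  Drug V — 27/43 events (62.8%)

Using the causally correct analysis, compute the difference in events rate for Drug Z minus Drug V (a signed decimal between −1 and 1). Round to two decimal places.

+0.02

The stratified and pooled comparisons disagree (Drug Z wins within each inflammation score; Drug V wins overall), so the answer turns on the causal role of inflammation score.
Inflammation score is downstream of the drug. One should not condition on a consequence of treatment, so the overall rates are the right comparison.
The causal difference is the pooled difference: 0.250 − 0.229 = +0.021.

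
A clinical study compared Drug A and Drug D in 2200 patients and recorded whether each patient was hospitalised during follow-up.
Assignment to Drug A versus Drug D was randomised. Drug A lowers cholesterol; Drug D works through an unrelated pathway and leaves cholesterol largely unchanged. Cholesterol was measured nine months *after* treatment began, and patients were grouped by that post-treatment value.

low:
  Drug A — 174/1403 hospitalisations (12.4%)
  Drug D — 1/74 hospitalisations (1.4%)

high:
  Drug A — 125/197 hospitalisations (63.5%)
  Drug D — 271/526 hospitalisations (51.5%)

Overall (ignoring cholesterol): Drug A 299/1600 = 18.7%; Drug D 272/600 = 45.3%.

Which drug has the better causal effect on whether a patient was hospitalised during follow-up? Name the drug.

Drug A

Cholesterol lies on the pathway drug → cholesterol → outcome, so adjusting for it blocks the indirect effect. For the total causal effect of drug, use the unadjusted pooled rates.
Pooled: Drug A 18.7% vs Drug D 45.3%; Drug A is lower overall.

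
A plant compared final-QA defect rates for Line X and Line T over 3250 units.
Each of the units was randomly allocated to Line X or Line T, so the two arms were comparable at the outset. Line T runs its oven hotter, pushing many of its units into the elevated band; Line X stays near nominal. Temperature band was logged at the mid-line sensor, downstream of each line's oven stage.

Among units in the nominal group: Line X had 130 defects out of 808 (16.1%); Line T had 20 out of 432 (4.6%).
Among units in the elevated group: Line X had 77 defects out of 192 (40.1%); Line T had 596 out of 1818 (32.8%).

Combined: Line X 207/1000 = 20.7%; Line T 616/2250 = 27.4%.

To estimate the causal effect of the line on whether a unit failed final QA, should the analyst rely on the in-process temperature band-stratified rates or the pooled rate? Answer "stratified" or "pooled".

In-process temperature band lies on the pathway line → in-process temperature band → outcome, so adjusting for it blocks the indirect effect. For the total causal effect of line, use the unadjusted pooled rates.
Pooled: Line X 20.7% vs Line T 27.4%; Line X is lower overall.

pooled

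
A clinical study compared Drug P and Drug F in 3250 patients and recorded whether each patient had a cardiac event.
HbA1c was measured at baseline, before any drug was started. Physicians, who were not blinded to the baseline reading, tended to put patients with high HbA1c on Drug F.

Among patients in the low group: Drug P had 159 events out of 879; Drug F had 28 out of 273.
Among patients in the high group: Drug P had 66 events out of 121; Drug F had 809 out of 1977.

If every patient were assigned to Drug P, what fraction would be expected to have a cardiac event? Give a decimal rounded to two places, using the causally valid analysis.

0.42

Here HbA1c is a common cause — it drives both which drug a case falls under and the outcome. The crude comparison mixes populations; the stratum-specific rates are the causally relevant ones.
Standardising Drug P to the population HbA1c mix: 0.354·159/879 + 0.646·66/121 = 0.416.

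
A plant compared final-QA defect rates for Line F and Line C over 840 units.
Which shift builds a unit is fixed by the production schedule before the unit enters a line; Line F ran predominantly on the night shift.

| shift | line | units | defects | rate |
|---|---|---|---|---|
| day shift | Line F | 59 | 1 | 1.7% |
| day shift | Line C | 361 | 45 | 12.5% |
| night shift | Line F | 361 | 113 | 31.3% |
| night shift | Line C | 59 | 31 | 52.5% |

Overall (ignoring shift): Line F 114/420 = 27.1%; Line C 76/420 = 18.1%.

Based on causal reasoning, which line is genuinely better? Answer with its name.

Line F

Line F is lower inside every shift stratum but Line C is lower in aggregate. Whether to stratify depends on how shift relates to the line.
Shift is set before the line has any effect — it is not caused by the line — and it independently drives the outcome. That makes it a confounder, so the causal comparison is within shift levels.
Within each level — day shift: 1.7% vs 12.5%; night shift: 31.3% vs 52.5% — Line F is lower every time.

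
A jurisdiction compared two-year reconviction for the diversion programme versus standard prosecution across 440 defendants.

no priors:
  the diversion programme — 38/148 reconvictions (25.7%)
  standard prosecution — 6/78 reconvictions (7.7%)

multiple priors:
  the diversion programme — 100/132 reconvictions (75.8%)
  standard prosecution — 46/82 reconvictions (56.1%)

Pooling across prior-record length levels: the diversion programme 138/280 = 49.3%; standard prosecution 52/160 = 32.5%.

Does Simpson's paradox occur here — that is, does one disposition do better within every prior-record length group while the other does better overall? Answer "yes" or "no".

Within each prior-record length level (no priors 25.7% vs 7.7%; multiple priors 75.8% vs 56.1%), standard prosecution has the lower rate every time. Pooled: 49.3% vs 32.5% — standard prosecution has the lower rate overall. They agree.

no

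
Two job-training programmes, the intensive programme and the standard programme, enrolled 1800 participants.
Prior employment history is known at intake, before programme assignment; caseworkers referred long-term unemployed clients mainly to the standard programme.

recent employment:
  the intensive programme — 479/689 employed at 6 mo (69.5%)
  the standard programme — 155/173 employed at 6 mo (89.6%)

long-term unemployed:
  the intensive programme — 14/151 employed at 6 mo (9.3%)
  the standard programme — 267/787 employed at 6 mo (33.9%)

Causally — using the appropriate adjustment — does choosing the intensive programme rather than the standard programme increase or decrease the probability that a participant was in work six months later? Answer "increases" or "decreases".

Prior employment history is set before the programme has any effect — it is not caused by the programme — and it independently drives the outcome. That makes it a confounder, so the causal comparison is within prior employment history levels.
Within each level — recent employment: 69.5% vs 89.6%; long-term unemployed: 9.3% vs 33.9% — the standard programme is higher every time.

decreases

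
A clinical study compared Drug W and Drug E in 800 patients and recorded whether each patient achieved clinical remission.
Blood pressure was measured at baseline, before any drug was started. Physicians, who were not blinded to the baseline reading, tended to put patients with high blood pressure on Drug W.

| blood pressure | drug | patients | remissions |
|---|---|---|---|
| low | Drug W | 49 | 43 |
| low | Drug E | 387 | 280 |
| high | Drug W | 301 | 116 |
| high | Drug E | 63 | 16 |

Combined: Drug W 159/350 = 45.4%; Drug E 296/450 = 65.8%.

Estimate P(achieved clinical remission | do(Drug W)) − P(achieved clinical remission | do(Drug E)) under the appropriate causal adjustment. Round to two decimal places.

Blood pressure is set before the drug has any effect — it is not caused by the drug — and it independently drives the outcome. That makes it a confounder, so the causal comparison is within blood pressure levels.
Adjusting over the population distribution of blood pressure: 0.545·(0.878−0.724) + 0.455·(0.385−0.254) = +0.144.

+0.14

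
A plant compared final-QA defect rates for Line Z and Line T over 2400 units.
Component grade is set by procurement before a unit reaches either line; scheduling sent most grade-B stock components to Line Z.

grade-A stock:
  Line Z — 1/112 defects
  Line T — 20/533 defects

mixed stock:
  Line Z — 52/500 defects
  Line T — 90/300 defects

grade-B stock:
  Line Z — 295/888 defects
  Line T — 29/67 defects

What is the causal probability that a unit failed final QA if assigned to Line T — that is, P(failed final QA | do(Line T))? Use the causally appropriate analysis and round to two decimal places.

Line Z is lower inside every component grade stratum but Line T is lower in aggregate. Whether to stratify depends on how component grade relates to the line.
Here component grade is a common cause — it drives both which line a case falls under and the outcome. The crude comparison mixes populations; the stratum-specific rates are the causally relevant ones.
Standardising Line T to the population component grade mix: 0.269·20/533 + 0.333·90/300 + 0.398·29/67 = 0.282.

0.28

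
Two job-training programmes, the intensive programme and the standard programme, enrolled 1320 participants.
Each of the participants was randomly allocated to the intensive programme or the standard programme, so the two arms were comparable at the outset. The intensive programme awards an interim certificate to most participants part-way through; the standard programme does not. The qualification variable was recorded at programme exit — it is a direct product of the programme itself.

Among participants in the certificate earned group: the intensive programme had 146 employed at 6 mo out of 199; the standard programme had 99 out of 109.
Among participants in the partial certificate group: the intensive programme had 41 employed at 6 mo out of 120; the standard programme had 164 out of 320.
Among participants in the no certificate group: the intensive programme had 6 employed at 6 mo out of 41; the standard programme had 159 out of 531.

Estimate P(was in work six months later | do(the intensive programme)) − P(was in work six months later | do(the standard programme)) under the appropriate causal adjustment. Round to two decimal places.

+0.10

The distribution of qualification attained during the programme is itself part of what the programme does — it is an intermediate outcome. Holding it fixed would remove that part of the effect; the total effect is the pooled difference.
The causal difference is the pooled difference: 0.536 − 0.440 = +0.097.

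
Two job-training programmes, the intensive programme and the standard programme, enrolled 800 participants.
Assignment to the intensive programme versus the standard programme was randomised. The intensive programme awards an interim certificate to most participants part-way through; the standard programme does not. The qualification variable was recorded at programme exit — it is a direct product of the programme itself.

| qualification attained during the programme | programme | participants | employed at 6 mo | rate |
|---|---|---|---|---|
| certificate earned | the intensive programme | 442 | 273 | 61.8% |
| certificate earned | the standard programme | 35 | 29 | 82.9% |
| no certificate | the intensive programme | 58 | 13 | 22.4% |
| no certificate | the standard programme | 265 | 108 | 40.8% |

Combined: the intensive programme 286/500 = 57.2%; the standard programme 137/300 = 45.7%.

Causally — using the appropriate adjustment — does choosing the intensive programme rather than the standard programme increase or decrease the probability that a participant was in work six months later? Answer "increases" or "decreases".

increases

Because the programme influences qualification attained during the programme, qualification attained during the programme is a post-treatment mediator, not a confounder. Stratifying on it would bias the estimate; the causal effect is the crude pooled difference.
Pooled: the intensive programme 57.2% vs the standard programme 45.7%; the intensive programme is higher overall.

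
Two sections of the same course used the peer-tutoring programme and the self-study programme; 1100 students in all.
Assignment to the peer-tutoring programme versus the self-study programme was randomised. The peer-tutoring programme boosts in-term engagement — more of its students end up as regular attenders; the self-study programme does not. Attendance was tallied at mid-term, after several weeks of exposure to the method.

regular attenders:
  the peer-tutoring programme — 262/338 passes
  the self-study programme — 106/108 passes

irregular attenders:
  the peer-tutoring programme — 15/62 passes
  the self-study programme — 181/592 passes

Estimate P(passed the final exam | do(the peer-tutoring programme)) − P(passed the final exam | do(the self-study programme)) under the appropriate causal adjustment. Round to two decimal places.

+0.28

Mid-term attendance is recorded after the teaching method and is itself shifted by it — it sits on the causal path from teaching method to outcome. Conditioning on a mediator would strip out part of the effect we want; the pooled comparison gives the total causal effect.
The causal difference is the pooled difference: 0.693 − 0.410 = +0.282.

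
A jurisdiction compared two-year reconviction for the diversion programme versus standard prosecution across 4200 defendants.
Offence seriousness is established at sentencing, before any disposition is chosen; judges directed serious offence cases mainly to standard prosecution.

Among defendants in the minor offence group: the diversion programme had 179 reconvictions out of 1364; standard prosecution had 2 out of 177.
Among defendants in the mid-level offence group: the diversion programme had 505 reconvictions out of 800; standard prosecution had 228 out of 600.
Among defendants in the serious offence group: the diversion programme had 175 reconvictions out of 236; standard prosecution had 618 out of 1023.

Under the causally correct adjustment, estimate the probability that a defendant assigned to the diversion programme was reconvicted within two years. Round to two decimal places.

0.48

The stratified and pooled comparisons disagree (standard prosecution wins within each offence seriousness; the diversion programme wins overall), so the answer turns on the causal role of offence seriousness.
The imbalance in offence seriousness arose from how defendants were allocated, not from anything the disposition did; and offence seriousness independently affects the outcome. The pooled gap is confounded — condition on offence seriousness.
Standardising the diversion programme to the population offence seriousness mix: 0.367·179/1364 + 0.333·505/800 + 0.300·175/236 = 0.481.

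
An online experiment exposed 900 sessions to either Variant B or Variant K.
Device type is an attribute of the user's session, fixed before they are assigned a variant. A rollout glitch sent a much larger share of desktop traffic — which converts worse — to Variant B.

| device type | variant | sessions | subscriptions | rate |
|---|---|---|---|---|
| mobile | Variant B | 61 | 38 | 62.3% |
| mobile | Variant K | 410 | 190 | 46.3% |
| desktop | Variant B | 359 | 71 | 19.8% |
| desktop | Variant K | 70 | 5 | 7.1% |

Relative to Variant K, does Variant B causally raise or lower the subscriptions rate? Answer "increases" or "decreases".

increases

Variant B is higher inside every device type stratum but Variant K is higher in aggregate. Whether to stratify depends on how device type relates to the variant.
Device type satisfies the back-door criterion: it is not a descendant of the variant, and it blocks the spurious path from variant to outcome. Adjusting for it (i.e., using the within-device type rates) gives the causal effect.
Within each level — mobile: 62.3% vs 46.3%; desktop: 19.8% vs 7.1% — Variant B is higher every time.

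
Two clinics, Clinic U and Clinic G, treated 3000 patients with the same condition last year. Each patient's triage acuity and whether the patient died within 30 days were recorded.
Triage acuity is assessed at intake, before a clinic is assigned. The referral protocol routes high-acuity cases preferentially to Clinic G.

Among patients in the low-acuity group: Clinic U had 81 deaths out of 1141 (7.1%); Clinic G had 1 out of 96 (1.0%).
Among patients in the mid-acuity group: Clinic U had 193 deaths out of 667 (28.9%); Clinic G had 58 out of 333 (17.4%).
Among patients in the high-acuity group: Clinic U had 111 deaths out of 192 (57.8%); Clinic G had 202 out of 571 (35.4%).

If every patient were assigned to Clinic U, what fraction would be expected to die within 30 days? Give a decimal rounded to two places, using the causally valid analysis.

0.27

Within every triage acuity level Clinic G has the lower rate, yet pooled Clinic U does — Simpson's reversal.
The imbalance in triage acuity arose from how patients were allocated, not from anything the clinic did; and triage acuity independently affects the outcome. The pooled gap is confounded — condition on triage acuity.
Standardising Clinic U to the population triage acuity mix: 0.412·81/1141 + 0.333·193/667 + 0.254·111/192 = 0.273.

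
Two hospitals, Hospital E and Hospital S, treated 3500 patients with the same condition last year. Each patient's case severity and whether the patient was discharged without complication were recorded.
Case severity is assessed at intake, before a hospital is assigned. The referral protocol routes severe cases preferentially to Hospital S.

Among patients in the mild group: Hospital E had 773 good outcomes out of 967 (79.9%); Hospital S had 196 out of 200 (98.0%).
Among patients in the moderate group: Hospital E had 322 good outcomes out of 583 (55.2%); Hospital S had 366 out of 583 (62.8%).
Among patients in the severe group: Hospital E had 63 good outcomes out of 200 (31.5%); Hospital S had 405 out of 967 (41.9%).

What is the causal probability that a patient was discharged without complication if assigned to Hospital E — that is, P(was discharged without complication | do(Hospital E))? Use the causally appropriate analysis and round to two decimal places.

0.56

Hospital S is higher inside every case severity stratum but Hospital E is higher in aggregate. Whether to stratify depends on how case severity relates to the hospital.
Case severity is set before the hospital has any effect — it is not caused by the hospital — and it independently drives the outcome. That makes it a confounder, so the causal comparison is within case severity levels.
Standardising Hospital E to the population case severity mix: 0.333·773/967 + 0.333·322/583 + 0.333·63/200 = 0.556.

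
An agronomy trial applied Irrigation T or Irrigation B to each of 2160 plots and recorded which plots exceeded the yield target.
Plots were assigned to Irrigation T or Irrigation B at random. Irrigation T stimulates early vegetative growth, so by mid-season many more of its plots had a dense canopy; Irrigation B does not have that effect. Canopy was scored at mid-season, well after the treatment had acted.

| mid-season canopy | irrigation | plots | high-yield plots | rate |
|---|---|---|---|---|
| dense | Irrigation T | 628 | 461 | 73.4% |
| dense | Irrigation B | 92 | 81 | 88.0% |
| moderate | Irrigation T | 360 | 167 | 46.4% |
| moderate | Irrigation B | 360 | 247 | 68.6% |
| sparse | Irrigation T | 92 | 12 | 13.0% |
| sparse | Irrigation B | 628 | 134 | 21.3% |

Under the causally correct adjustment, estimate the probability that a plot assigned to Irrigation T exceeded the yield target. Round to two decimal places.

0.59

The distribution of mid-season canopy is itself part of what the irrigation does — it is an intermediate outcome. Holding it fixed would remove that part of the effect; the total effect is the pooled difference.
So P(outcome | do(Irrigation T)) is just the pooled rate for Irrigation T: 640/1080 = 0.593.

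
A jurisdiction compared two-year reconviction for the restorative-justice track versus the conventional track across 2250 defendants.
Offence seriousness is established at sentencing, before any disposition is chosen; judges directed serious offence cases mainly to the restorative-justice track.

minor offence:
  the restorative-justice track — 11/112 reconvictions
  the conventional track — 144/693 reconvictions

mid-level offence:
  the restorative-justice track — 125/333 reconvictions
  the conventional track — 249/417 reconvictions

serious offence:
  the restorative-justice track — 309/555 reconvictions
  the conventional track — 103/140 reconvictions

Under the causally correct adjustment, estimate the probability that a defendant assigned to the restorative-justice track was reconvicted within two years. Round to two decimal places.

Here offence seriousness is a common cause — it drives both which disposition a case falls under and the outcome. The crude comparison mixes populations; the stratum-specific rates are the causally relevant ones.
Standardising the restorative-justice track to the population offence seriousness mix: 0.358·11/112 + 0.333·125/333 + 0.309·309/555 = 0.332.

0.33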